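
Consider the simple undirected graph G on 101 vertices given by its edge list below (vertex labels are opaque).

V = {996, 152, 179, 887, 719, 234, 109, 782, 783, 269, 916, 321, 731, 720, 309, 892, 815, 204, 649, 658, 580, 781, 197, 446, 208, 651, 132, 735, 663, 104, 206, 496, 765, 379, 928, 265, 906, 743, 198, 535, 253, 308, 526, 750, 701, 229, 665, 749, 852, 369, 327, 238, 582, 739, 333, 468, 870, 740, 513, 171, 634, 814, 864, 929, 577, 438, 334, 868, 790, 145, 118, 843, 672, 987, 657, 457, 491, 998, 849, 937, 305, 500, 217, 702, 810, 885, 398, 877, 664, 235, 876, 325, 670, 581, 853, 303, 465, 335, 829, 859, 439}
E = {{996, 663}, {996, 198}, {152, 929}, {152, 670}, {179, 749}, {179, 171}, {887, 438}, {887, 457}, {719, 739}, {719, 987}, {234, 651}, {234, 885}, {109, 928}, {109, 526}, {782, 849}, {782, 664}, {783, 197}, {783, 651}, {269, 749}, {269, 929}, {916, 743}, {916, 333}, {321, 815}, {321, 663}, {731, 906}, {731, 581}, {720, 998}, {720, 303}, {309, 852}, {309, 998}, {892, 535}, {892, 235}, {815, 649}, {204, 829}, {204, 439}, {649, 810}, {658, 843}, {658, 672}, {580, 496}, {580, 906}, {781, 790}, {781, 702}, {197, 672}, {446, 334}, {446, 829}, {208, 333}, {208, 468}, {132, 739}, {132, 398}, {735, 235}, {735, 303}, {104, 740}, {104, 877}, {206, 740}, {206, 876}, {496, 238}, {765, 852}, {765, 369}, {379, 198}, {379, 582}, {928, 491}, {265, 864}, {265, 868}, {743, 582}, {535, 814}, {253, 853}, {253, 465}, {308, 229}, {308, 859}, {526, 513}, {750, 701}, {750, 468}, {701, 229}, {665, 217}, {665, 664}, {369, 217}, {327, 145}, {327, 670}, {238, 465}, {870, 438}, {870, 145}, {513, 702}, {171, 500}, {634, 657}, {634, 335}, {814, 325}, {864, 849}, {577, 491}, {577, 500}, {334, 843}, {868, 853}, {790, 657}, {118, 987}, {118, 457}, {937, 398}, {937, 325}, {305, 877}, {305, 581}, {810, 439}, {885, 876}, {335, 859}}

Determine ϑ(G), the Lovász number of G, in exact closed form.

101*cos(pi/101)/(cos(pi/101) + 1)

Vertex 885 has 2 neighbors: 234, 876.
deg(152) = 2; N(152) = {929, 670}.
N(649) = {815, 810}, |N(649)| = 2.
deg(743) = 2; N(743) = {916, 582}.
Regular of degree 2 on 101 vertices: connected 2-regular on 101 ⇒ C_{101}.
spec(A) ≈ [2.0, 1.9961, 1.9845, 1.9653, 1.9384, 1.904, 1.8623, 1.8133, 1.7574, 1.6946, 1.6253, 1.5497, 1.4681, 1.3808, 1.2882, 1.1906, 1.0884, 0.982, 0.8718, 0.7582, 0.6417, 0.5226, 0.4016, 0.279, 0.1554, 0.0311, -0.0933, -0.2173, -0.3405, -0.4624, -0.5824, -0.7003, -0.8154, -0.9273, -1.0357, -1.1401, -1.24, -1.3352, -1.4252, -1.5096, -1.5883, -1.6608, -1.7268, -1.7862, -1.8387, -1.8841, -1.9221, -1.9528, -1.9759, -1.9913, -1.999] (distinct, 4 d.p.).
−101·(-2*cos(pi/101)) / ((2)−(-2*cos(pi/101))) = 101*cos(pi/101)/(cos(pi/101) + 1) = ϑ(G).
Numerically 50.4878.
50 ≤ 101*cos(pi/101)/(cos(pi/101) + 1) ≤ 51: both strict.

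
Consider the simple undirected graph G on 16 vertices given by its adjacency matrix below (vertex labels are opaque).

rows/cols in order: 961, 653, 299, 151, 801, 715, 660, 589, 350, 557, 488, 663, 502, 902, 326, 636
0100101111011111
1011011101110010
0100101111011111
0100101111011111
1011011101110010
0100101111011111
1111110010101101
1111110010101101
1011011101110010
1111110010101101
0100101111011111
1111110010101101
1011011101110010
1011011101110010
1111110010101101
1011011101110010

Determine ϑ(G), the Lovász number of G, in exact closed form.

6

Vertex 961 has 11 neighbors: 653, 801, 660, 589, 350, 557, 663, 502, 902, 326, 636.
deg(636) = 10; N(636) = {961, 299, 151, 715, 660, 589, 557, 488, 663, 326}.
N(715) = {653, 801, 660, 589, 350, 557, 663, 502, 902, 326, 636}, |N(715)| = 11.
Vertex 660 has 11 neighbors: 961, 653, 299, 151, 801, 715, 350, 488, 502, 902, 636.
G = K_{6,5,5}: α = 6 = χ(Ḡ), so ϑ = 6.
= 6.0000000… (decimal).
6 ≤ 6 ≤ 6: collapsed.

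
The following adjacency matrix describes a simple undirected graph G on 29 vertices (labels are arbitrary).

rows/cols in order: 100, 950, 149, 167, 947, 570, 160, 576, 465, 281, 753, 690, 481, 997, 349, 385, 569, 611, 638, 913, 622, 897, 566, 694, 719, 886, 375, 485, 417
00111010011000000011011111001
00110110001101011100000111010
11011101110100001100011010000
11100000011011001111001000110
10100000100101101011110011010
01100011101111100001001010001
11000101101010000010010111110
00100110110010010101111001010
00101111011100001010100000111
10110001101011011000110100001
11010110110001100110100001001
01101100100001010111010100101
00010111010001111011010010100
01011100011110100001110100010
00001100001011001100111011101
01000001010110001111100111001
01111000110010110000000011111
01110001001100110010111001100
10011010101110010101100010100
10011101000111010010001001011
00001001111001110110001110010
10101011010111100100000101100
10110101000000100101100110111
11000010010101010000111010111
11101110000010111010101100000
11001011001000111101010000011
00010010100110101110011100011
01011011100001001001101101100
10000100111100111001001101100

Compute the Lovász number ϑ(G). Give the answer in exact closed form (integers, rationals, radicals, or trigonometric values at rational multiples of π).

sqrt(29)

N(694) = {100, 950, 160, 281, 690, 997, 385, 622, 897, 566, 719, 375, 485, 417}, |N(694)| = 14.
deg(465) = 14; N(465) = {149, 947, 570, 160, 576, 281, 753, 690, 569, 638, 622, 375, 485, 417}.
deg(690) = 14; N(690) = {950, 149, 947, 570, 465, 997, 385, 611, 638, 913, 897, 694, 375, 417}.
deg(947) = 14; N(947) = {100, 149, 465, 690, 997, 349, 569, 638, 913, 622, 897, 719, 886, 485}.
29-vertex 14-regular graph: Paley(29): SR with (k,λ,μ)=(14,6,7).
spec(A) ≈ [14.0, 2.1926, -3.1926] (distinct, 4 d.p.).
Lovász (edge-transitive): ϑ = −29·(-sqrt(29)/2 - 1/2)/((14)−(-sqrt(29)/2 - 1/2)) = sqrt(29).
= 5.3851648… (decimal).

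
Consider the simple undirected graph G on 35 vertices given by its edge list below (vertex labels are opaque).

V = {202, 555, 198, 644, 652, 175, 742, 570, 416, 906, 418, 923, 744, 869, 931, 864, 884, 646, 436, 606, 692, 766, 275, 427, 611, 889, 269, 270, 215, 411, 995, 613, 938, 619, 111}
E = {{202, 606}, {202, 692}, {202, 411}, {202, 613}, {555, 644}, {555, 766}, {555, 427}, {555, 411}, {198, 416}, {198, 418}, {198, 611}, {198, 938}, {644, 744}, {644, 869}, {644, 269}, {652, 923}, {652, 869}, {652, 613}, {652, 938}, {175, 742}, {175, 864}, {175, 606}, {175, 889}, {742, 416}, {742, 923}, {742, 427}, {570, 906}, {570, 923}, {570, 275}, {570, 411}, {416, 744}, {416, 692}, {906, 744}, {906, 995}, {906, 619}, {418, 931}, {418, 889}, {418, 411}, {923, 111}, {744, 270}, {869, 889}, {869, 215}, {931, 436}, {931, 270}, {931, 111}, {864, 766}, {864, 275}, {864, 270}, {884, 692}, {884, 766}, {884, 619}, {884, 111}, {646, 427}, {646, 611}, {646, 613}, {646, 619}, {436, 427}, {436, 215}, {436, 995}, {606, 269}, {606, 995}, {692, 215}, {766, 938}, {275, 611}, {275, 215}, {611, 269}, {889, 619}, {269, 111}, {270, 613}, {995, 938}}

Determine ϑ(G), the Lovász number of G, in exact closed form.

Vertex 644 has 4 neighbors: 555, 744, 869, 269.
N(742) = {175, 416, 923, 427}, |N(742)| = 4.
N(906) = {570, 744, 995, 619}, |N(906)| = 4.
deg(766) = 4; N(766) = {555, 864, 884, 938}.
Regular of degree 4 on 35 vertices: Kneser-type, 3-subsets of [7].
A has 4 distinct eigenvalues ≈ [4.0, 2.0, -1.0, -3.0].
λ_max=4, λ_min=-3; ϑ = −35·λ_min/(λ_max−λ_min) = 15.
Numerically 15.00000.

15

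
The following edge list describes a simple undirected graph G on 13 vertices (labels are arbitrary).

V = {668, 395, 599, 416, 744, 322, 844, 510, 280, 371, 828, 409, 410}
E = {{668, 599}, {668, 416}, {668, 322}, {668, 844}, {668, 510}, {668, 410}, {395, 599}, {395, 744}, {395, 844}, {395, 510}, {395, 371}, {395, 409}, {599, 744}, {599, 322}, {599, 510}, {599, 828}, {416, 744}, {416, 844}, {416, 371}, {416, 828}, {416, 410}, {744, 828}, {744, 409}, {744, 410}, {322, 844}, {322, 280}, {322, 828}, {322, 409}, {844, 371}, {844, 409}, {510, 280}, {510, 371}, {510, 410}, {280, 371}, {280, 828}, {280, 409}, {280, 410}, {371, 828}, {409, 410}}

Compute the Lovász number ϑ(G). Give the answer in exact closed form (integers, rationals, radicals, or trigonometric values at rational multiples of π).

Vertex 322 has 6 neighbors: 668, 599, 844, 280, 828, 409.
N(744) = {395, 599, 416, 828, 409, 410}, |N(744)| = 6.
N(599) = {668, 395, 744, 322, 510, 828}, |N(599)| = 6.
deg(280) = 6; N(280) = {322, 510, 371, 828, 409, 410}.
Regular of degree 6 on 13 vertices: strongly regular (13,6,2,3).
Distinct eigenvalues (to 3 d.p.): [6.0, 1.303, -2.303].
Lovász: ϑ = −13(-sqrt(13)/2 - 1/2)/(6+-(-sqrt(13)/2 - 1/2)) = sqrt(13).
≈ 3.605551 (to 6 d.p.).

sqrt(13)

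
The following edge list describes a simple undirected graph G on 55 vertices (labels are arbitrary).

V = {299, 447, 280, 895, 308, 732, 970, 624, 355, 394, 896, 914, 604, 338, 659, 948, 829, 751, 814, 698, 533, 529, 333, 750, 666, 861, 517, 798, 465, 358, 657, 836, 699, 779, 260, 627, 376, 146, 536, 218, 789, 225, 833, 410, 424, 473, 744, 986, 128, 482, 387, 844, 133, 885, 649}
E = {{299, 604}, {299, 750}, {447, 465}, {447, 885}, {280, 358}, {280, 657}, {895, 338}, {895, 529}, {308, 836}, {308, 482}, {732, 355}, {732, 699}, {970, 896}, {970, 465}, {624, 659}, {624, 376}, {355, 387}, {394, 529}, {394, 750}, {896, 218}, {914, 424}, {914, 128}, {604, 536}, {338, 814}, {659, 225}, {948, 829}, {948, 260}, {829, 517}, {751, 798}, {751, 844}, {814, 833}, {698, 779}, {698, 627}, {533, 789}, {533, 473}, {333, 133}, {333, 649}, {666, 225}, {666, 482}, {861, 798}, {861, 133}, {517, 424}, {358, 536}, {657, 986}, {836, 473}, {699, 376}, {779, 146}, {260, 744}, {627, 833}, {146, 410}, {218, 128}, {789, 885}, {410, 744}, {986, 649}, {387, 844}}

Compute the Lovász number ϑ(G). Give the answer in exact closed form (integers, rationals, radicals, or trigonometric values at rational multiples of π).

deg(789) = 2; N(789) = {533, 885}.
Vertex 699 has 2 neighbors: 732, 376.
deg(308) = 2; N(308) = {836, 482}.
N(814) = {338, 833}, |N(814)| = 2.
deg(v) = 2 for all v (|V|=55); a single 55-cycle (edge-transitive).
A has 28 distinct eigenvalues ≈ [2.0, 1.987, 1.948, 1.884, 1.795, 1.683, 1.548, 1.394, 1.221, 1.033, 0.831, 0.618, 0.397, 0.171, -0.057, -0.285, -0.508, -0.726, -0.933, -1.129, -1.31, -1.473, -1.618, -1.741, -1.842, -1.919, -1.971, -1.997].
Lovász (edge-transitive): ϑ = −55·(-2*cos(pi/55))/((2)−(-2*cos(pi/55))) = 55*cos(pi/55)/(cos(pi/55) + 1).
ϑ(G) ≈ 27.4776.
Sandwich: α(G)=27 ≤ ϑ(G)=55*cos(pi/55)/(cos(pi/55) + 1) ≤ χ(Ḡ)=28 (both strict).

55*cos(pi/55)/(cos(pi/55) + 1)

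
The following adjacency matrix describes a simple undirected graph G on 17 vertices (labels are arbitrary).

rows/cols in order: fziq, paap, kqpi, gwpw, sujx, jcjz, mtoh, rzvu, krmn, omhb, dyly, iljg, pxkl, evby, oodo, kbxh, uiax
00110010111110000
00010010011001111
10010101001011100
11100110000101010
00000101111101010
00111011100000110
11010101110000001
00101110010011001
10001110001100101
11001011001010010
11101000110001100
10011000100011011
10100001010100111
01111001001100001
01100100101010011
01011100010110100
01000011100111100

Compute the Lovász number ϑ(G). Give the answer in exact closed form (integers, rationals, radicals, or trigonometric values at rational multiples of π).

sqrt(17)

deg(krmn) = 8; N(krmn) = {fziq, sujx, jcjz, mtoh, dyly, iljg, oodo, uiax}.
Vertex sujx has 8 neighbors: jcjz, rzvu, krmn, omhb, dyly, iljg, evby, kbxh.
N(uiax) = {paap, mtoh, rzvu, krmn, iljg, pxkl, evby, oodo}, |N(uiax)| = 8.
deg(iljg) = 8; N(iljg) = {fziq, gwpw, sujx, krmn, pxkl, evby, kbxh, uiax}.
Every vertex has degree 8 (N=17); Paley(17): SR with (k,λ,μ)=(8,3,4).
spec(A) ≈ [8.0, 1.56155, -2.56155] (distinct, 5 d.p.).
Lovász (edge-transitive): ϑ = −17·(-sqrt(17)/2 - 1/2)/((8)−(-sqrt(17)/2 - 1/2)) = sqrt(17).
ϑ(G) ≈ 4.1231.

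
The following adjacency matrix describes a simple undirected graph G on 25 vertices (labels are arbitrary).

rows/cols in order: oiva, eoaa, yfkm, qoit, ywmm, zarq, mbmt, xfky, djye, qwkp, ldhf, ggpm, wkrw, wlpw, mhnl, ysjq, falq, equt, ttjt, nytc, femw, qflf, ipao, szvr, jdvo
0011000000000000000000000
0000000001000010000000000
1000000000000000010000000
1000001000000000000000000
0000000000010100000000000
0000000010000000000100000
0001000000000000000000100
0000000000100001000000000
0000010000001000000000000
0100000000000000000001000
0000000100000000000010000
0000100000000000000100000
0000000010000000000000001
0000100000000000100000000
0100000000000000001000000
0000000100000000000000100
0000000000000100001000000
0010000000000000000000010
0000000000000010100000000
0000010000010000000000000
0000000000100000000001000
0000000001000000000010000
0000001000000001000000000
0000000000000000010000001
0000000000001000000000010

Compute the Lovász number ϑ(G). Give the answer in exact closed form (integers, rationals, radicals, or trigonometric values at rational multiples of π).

deg(ttjt) = 2; N(ttjt) = {mhnl, falq}.
Vertex wkrw has 2 neighbors: djye, jdvo.
N(equt) = {yfkm, szvr}, |N(equt)| = 2.
deg(zarq) = 2; N(zarq) = {djye, nytc}.
25-vertex 2-regular graph: connected 2-regular on 25 ⇒ C_{25}.
A has 13 distinct eigenvalues ≈ [2.0, 1.93717, 1.75261, 1.45794, 1.07165, 0.61803, 0.12558, -0.37476, -0.85156, -1.27485, -1.61803, -1.85955, -1.98423].
−25·(-2*cos(pi/25)) / ((2)−(-2*cos(pi/25))) = 25*cos(pi/25)/(cos(pi/25) + 1) = ϑ(G).
ϑ(G) ≈ 12.4505.
12 ≤ 25*cos(pi/25)/(cos(pi/25) + 1) ≤ 13: both strict.

25*cos(pi/25)/(cos(pi/25) + 1)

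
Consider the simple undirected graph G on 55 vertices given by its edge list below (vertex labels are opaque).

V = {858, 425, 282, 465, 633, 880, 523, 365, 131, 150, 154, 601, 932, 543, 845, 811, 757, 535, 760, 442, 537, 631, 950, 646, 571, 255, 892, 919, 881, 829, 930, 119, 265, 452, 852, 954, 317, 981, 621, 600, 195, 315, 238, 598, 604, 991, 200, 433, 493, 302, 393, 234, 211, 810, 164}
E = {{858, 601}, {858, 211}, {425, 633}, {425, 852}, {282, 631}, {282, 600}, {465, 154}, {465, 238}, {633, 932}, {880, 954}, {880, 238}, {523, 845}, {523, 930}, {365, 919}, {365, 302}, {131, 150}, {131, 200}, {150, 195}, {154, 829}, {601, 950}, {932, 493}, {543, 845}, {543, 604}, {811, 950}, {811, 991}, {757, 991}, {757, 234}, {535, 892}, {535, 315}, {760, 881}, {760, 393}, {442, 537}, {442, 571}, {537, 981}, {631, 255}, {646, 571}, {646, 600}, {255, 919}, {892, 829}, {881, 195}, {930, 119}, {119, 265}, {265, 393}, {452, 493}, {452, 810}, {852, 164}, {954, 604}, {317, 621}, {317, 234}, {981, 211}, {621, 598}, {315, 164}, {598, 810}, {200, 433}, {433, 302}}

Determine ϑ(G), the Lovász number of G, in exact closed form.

deg(465) = 2; N(465) = {154, 238}.
N(601) = {858, 950}, |N(601)| = 2.
deg(954) = 2; N(954) = {880, 604}.
N(150) = {131, 195}, |N(150)| = 2.
deg(v) = 2 for all v (|V|=55); a single 55-cycle (edge-transitive).
The 28 distinct eigenvalues: [2.0, 1.98696, 1.94802, 1.88369, 1.7948, 1.68251, 1.54828, 1.39388, 1.2213, 1.03279, 0.83083, 0.61803, 0.39718, 0.17115, -0.05711, -0.28463, -0.50844, -0.72562, -0.93333, -1.12889, -1.30972, -1.47348, -1.61803, -1.74149, -1.84225, -1.91899, -1.97071, -1.99674].
Lovász (edge-transitive): ϑ = −55·(-2*cos(pi/55))/((2)−(-2*cos(pi/55))) = 55*cos(pi/55)/(cos(pi/55) + 1).
= 27.477557… (decimal).
Lovász sandwich 27 ≤ 55*cos(pi/55)/(cos(pi/55) + 1) ≤ 28: both strict.

55*cos(pi/55)/(cos(pi/55) + 1)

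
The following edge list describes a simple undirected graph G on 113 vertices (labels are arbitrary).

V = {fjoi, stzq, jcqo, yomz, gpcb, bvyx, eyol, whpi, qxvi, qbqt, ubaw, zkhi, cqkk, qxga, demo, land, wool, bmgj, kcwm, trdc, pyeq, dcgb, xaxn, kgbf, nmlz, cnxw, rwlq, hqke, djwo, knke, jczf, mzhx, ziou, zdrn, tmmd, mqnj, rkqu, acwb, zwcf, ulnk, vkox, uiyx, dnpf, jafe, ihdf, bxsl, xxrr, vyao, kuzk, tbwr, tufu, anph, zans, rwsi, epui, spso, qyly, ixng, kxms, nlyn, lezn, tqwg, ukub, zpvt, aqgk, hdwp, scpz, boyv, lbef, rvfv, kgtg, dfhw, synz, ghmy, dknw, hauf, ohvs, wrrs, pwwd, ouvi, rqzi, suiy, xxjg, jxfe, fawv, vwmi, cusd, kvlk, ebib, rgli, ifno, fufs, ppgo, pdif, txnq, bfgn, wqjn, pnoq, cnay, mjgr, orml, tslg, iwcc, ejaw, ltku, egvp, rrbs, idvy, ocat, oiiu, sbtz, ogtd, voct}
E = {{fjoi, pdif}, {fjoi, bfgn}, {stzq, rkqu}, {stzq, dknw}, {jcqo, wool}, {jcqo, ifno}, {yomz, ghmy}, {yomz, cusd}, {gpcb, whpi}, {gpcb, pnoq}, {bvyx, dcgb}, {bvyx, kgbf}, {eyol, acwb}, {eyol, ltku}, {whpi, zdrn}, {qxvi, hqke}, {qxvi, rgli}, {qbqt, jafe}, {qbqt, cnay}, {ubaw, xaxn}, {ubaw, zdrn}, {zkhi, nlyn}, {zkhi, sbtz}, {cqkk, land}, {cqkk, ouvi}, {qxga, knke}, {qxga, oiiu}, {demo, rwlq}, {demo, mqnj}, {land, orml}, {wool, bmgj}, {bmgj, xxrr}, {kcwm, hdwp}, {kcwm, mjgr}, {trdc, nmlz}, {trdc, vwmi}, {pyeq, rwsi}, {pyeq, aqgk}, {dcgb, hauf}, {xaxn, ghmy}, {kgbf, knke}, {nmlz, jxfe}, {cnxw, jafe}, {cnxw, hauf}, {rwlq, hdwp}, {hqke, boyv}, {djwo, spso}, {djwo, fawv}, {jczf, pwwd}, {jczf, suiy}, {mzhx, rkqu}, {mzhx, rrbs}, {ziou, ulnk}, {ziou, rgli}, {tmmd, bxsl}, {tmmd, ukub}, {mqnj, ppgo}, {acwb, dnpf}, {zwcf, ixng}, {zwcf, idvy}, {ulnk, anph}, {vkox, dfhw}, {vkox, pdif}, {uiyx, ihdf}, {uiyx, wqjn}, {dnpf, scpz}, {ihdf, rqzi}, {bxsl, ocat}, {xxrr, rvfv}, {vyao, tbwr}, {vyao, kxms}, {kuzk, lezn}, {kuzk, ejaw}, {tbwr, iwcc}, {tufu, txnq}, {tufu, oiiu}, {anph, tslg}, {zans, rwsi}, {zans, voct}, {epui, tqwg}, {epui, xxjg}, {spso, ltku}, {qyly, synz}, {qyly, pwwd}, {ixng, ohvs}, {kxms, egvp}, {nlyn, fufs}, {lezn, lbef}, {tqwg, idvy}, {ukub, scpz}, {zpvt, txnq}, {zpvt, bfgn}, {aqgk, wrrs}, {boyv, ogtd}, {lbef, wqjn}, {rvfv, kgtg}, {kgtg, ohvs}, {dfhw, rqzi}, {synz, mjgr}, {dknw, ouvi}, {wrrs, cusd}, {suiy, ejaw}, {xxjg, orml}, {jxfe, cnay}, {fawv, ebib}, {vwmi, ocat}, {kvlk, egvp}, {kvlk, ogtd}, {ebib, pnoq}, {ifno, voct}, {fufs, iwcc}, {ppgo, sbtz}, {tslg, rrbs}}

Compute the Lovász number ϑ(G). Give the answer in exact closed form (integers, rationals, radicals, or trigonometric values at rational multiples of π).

113*cos(pi/113)/(cos(pi/113) + 1)

Vertex ouvi has 2 neighbors: cqkk, dknw.
Vertex idvy has 2 neighbors: zwcf, tqwg.
Vertex rkqu has 2 neighbors: stzq, mzhx.
Vertex lbef has 2 neighbors: lezn, wqjn.
113-vertex 2-regular graph: the odd cycle C_{113}.
The 57 distinct eigenvalues: [2.0, 1.9969, 1.9876, 1.9722, 1.9507, 1.9232, 1.8897, 1.8504, 1.8054, 1.7548, 1.6987, 1.6374, 1.5711, 1.4999, 1.424, 1.3438, 1.2594, 1.1711, 1.0792, 0.9839, 0.8856, 0.7846, 0.6811, 0.5756, 0.4682, 0.3595, 0.2496, 0.1389, 0.0278, -0.0834, -0.1943, -0.3046, -0.414, -0.5221, -0.6286, -0.7331, -0.8354, -0.9351, -1.0319, -1.1255, -1.2157, -1.3021, -1.3844, -1.4625, -1.5361, -1.6049, -1.6687, -1.7274, -1.7807, -1.8286, -1.8708, -1.9072, -1.9377, -1.9622, -1.9807, -1.993, -1.9992].
Lovász: ϑ = −113(-2*cos(pi/113))/(2+-(-1)*2*cos(pi/113)) = 113*cos(pi/113)/(cos(pi/113) + 1).
ϑ(G) ≈ 56.48908089.
56 ≤ 113*cos(pi/113)/(cos(pi/113) + 1) ≤ 57: both strict.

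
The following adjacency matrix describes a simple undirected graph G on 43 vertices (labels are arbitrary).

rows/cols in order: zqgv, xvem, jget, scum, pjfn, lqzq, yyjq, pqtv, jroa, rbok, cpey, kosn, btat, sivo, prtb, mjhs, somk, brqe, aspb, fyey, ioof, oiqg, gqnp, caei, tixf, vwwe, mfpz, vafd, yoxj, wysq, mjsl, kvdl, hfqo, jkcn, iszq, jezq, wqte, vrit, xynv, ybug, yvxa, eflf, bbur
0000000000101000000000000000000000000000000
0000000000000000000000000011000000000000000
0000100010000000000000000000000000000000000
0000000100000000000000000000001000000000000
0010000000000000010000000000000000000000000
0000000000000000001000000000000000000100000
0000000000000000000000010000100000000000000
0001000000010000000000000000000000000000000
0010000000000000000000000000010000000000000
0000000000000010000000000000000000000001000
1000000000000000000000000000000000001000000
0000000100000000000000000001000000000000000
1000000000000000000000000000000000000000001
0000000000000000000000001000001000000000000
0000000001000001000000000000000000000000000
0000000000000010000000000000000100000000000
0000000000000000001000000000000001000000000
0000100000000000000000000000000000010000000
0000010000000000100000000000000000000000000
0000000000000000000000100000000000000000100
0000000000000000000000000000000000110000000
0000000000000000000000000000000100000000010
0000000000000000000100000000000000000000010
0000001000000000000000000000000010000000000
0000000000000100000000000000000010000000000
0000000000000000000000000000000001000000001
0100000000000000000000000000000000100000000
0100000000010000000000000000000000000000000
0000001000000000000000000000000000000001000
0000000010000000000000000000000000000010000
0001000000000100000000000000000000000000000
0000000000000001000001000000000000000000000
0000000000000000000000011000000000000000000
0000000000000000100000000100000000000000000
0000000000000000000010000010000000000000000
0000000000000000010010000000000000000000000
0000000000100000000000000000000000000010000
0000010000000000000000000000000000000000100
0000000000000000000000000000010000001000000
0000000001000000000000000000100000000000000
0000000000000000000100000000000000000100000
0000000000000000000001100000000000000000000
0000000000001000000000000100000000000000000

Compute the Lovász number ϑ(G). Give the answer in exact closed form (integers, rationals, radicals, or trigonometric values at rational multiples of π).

43*cos(pi/43)/(cos(pi/43) + 1)

Vertex vafd has 2 neighbors: xvem, kosn.
deg(pqtv) = 2; N(pqtv) = {scum, kosn}.
N(tixf) = {sivo, hfqo}, |N(tixf)| = 2.
Vertex jroa has 2 neighbors: jget, wysq.
2-regular, N=43; this is C_{43}, the 43-cycle.
Distinct eigenvalues (to 3 d.p.): [2.0, 1.979, 1.915, 1.811, 1.668, 1.49, 1.279, 1.042, 0.782, 0.506, 0.219, -0.073, -0.363, -0.646, -0.914, -1.164, -1.388, -1.583, -1.744, -1.868, -1.952, -1.995].
−43·(-2*cos(pi/43)) / ((2)−(-2*cos(pi/43))) = 43*cos(pi/43)/(cos(pi/43) + 1) = ϑ(G).
ϑ(G) ≈ 21.471284.
21 ≤ 43*cos(pi/43)/(cos(pi/43) + 1) ≤ 22: both strict.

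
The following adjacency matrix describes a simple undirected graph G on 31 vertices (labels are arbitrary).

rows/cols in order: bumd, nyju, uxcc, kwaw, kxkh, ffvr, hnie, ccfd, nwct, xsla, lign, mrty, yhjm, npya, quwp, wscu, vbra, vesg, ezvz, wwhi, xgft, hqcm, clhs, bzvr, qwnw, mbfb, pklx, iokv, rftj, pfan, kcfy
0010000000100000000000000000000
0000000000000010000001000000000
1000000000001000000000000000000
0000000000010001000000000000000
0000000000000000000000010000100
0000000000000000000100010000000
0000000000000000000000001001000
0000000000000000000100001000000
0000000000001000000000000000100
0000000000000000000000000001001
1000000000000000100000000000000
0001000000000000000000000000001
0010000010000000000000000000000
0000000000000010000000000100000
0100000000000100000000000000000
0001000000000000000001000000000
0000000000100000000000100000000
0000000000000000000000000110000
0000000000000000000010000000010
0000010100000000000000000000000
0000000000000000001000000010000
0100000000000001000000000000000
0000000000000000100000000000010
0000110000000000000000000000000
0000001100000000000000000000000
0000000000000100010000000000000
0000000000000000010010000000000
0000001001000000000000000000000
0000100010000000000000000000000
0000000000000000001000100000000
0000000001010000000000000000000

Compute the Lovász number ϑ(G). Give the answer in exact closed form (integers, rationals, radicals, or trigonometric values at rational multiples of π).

N(kxkh) = {bzvr, rftj}, |N(kxkh)| = 2.
Vertex yhjm has 2 neighbors: uxcc, nwct.
deg(ccfd) = 2; N(ccfd) = {wwhi, qwnw}.
Vertex xgft has 2 neighbors: ezvz, pklx.
31-vertex 2-regular graph: this is C_{31}, the 31-cycle.
Distinct eigenvalues (to 5 d.p.): [2.0, 1.95906, 1.83792, 1.64153, 1.37793, 1.05793, 0.69461, 0.30286, -0.1013, -0.50131, -0.88079, -1.22421, -1.51752, -1.74869, -1.90828, -1.98974].
Lovász (edge-transitive): ϑ = −31·(-2*cos(pi/31))/((2)−(-2*cos(pi/31))) = 31*cos(pi/31)/(cos(pi/31) + 1).
≈ 15.4601350 (to 7 d.p.).
α=15, χ(Ḡ)=16; ϑ=31*cos(pi/31)/(cos(pi/31) + 1) lies between (both strict).

31*cos(pi/31)/(cos(pi/31) + 1)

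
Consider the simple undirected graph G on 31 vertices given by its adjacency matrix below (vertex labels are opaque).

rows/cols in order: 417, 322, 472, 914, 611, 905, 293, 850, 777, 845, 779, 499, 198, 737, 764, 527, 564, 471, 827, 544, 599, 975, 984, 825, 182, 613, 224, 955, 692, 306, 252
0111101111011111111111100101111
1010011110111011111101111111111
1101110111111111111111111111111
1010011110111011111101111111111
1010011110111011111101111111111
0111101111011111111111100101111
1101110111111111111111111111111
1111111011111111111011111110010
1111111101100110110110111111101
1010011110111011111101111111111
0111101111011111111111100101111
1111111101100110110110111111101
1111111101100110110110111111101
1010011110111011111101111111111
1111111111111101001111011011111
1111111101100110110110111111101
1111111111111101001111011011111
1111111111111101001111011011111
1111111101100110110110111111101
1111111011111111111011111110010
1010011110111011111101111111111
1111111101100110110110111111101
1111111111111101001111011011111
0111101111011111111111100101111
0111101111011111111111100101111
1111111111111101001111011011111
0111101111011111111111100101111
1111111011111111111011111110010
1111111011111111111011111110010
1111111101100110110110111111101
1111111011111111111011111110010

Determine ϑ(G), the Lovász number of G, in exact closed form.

7

deg(293) = 29; N(293) = {417, 322, 914, 611, 905, 850, 777, 845, 779, 499, 198, 737, 764, 527, 564, 471, 827, 544, 599, 975, 984, 825, 182, 613, 224, 955, 692, 306, 252}.
deg(827) = 24; N(827) = {417, 322, 472, 914, 611, 905, 293, 850, 845, 779, 737, 764, 564, 471, 544, 599, 984, 825, 182, 613, 224, 955, 692, 252}.
deg(613) = 26; N(613) = {417, 322, 472, 914, 611, 905, 293, 850, 777, 845, 779, 499, 198, 737, 527, 827, 544, 599, 975, 825, 182, 224, 955, 692, 306, 252}.
N(252) = {417, 322, 472, 914, 611, 905, 293, 777, 845, 779, 499, 198, 737, 764, 527, 564, 471, 827, 599, 975, 984, 825, 182, 613, 224, 306}, |N(252)| = 26.
G = K_{7,6,6,5,5,2}: α = 7 = χ(Ḡ), so ϑ = 7.
ϑ(G) ≈ 7.00000000.
Sandwich: α(G)=7 ≤ ϑ(G)=7 ≤ χ(Ḡ)=7 (collapsed).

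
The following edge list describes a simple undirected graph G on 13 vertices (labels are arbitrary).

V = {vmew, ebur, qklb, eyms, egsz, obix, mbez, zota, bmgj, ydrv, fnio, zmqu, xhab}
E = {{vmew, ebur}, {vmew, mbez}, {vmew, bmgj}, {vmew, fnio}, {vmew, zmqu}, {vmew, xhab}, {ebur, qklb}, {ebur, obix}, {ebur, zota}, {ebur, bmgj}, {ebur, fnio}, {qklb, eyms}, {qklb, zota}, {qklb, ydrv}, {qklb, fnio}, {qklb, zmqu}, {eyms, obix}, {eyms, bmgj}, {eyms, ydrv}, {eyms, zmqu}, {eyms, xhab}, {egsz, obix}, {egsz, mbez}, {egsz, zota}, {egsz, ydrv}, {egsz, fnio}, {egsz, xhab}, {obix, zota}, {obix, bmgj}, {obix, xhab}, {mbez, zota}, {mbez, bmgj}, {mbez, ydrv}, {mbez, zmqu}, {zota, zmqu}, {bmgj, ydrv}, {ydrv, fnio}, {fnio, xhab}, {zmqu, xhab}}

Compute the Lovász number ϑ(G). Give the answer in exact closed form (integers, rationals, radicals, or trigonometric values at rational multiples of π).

deg(ydrv) = 6; N(ydrv) = {qklb, eyms, egsz, mbez, bmgj, fnio}.
Vertex eyms has 6 neighbors: qklb, obix, bmgj, ydrv, zmqu, xhab.
Vertex zota has 6 neighbors: ebur, qklb, egsz, obix, mbez, zmqu.
deg(ebur) = 6; N(ebur) = {vmew, qklb, obix, zota, bmgj, fnio}.
6-regular, N=13; Paley(13): SR with (k,λ,μ)=(6,2,3).
A has 3 distinct eigenvalues ≈ [6.0, 1.302776, -2.302776].
Lovász (edge-transitive): ϑ = −13·(-sqrt(13)/2 - 1/2)/((6)−(-sqrt(13)/2 - 1/2)) = sqrt(13).
≈ 3.6056 (to 4 d.p.).

sqrt(13)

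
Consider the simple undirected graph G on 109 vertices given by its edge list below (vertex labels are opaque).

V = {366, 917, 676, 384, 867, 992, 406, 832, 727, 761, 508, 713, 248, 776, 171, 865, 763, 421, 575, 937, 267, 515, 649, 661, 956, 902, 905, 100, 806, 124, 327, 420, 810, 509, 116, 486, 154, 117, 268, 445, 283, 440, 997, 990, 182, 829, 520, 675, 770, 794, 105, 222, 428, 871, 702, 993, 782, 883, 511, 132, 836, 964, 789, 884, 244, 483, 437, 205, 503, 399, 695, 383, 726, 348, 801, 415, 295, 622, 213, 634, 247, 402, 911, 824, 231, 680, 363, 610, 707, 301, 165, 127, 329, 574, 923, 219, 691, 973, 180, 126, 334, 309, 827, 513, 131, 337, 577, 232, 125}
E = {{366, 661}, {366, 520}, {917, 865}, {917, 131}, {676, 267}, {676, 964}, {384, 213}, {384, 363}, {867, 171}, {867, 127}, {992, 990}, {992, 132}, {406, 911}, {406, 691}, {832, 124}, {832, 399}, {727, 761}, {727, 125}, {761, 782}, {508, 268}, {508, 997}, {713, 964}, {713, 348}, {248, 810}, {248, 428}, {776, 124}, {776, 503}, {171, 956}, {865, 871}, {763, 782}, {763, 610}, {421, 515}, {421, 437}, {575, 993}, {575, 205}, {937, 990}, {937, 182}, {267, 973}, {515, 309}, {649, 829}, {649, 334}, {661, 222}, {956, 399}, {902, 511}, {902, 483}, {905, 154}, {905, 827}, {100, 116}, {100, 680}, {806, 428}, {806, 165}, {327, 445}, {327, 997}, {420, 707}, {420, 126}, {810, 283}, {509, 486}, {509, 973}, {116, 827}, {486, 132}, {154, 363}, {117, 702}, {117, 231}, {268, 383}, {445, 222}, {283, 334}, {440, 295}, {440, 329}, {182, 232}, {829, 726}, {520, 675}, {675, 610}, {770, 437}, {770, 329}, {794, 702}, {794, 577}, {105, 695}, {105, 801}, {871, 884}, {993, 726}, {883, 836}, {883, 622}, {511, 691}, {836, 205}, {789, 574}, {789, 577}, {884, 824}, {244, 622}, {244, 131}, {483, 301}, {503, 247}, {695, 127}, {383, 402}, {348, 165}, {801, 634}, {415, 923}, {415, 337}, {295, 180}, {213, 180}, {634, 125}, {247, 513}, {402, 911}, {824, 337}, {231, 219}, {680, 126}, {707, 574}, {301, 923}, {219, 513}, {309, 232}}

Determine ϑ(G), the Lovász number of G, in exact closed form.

109*cos(pi/109)/(cos(pi/109) + 1)

N(763) = {782, 610}, |N(763)| = 2.
Vertex 871 has 2 neighbors: 865, 884.
Vertex 806 has 2 neighbors: 428, 165.
Vertex 327 has 2 neighbors: 445, 997.
2-regular, N=109; the odd cycle C_{109}.
Distinct eigenvalues (to 4 d.p.): [2.0, 1.9967, 1.9867, 1.9702, 1.9471, 1.9175, 1.8816, 1.8394, 1.7911, 1.7368, 1.6768, 1.6112, 1.5403, 1.4642, 1.3833, 1.2978, 1.208, 1.1141, 1.0166, 0.9157, 0.8117, 0.7051, 0.5961, 0.4851, 0.3725, 0.2587, 0.144, 0.0288, -0.0864, -0.2014, -0.3157, -0.429, -0.5408, -0.6508, -0.7587, -0.8641, -0.9665, -1.0658, -1.1615, -1.2534, -1.3411, -1.4244, -1.5029, -1.5764, -1.6447, -1.7075, -1.7647, -1.816, -1.8612, -1.9003, -1.9331, -1.9594, -1.9793, -1.9925, -1.9992].
λ_max=2, λ_min=-2*cos(pi/109); ϑ = −109·λ_min/(λ_max−λ_min) = 109*cos(pi/109)/(cos(pi/109) + 1).
= 54.48868008… (decimal).
Sandwich: α(G)=54 ≤ ϑ(G)=109*cos(pi/109)/(cos(pi/109) + 1) ≤ χ(Ḡ)=55 (both strict).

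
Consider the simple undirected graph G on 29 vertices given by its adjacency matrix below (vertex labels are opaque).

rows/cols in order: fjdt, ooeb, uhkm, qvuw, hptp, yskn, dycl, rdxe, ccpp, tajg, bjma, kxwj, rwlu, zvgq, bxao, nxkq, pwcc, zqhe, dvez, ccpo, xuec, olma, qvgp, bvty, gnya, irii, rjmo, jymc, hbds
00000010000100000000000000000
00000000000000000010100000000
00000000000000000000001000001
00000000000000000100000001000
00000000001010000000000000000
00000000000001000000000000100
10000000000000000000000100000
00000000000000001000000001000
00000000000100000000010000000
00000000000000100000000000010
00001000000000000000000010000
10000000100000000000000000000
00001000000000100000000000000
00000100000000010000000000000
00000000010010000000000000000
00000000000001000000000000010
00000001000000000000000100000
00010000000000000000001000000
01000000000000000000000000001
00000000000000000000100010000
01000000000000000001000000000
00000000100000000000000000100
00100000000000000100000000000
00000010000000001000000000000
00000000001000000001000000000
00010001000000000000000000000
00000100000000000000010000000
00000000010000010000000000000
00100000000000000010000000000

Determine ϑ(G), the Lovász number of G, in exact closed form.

29*cos(pi/29)/(cos(pi/29) + 1)

N(nxkq) = {zvgq, jymc}, |N(nxkq)| = 2.
Vertex uhkm has 2 neighbors: qvgp, hbds.
N(qvgp) = {uhkm, zqhe}, |N(qvgp)| = 2.
Vertex ccpo has 2 neighbors: xuec, gnya.
G on 29 vertices is 2-regular; this is C_{29}, the 29-cycle.
Distinct eigenvalues (to 4 d.p.): [2.0, 1.9532, 1.8152, 1.5922, 1.2948, 0.9368, 0.5351, 0.1083, -0.3236, -0.7403, -1.1224, -1.452, -1.7137, -1.8953, -1.9883].
Lovász (edge-transitive): ϑ = −29·(-2*cos(pi/29))/((2)−(-2*cos(pi/29))) = 29*cos(pi/29)/(cos(pi/29) + 1).
ϑ(G) ≈ 14.457375.
Check 14 ≤ 29*cos(pi/29)/(cos(pi/29) + 1) ≤ 15: both strict.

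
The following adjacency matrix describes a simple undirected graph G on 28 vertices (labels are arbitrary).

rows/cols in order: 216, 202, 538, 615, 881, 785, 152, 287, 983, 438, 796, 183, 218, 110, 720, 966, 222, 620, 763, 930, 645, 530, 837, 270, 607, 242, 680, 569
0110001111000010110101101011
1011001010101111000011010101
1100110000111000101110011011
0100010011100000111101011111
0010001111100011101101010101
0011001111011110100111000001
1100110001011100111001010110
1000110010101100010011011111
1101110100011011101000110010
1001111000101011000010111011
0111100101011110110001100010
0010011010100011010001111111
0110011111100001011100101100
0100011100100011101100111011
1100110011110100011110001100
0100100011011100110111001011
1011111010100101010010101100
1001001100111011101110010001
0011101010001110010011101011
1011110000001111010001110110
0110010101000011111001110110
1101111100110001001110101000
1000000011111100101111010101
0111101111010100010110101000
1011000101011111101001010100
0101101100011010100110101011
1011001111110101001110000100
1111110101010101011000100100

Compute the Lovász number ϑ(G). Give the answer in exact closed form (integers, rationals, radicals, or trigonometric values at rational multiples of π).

7

deg(881) = 15; N(881) = {538, 152, 287, 983, 438, 796, 720, 966, 222, 763, 930, 530, 270, 242, 569}.
Vertex 287 has 15 neighbors: 216, 881, 785, 983, 796, 218, 110, 620, 645, 530, 270, 607, 242, 680, 569.
N(218) = {202, 538, 785, 152, 287, 983, 438, 796, 966, 620, 763, 930, 837, 607, 242}, |N(218)| = 15.
deg(615) = 15; N(615) = {202, 785, 983, 438, 796, 222, 620, 763, 930, 530, 270, 607, 242, 680, 569}.
deg(v) = 15 for all v (|V|=28); Kneser-type, 2-subsets of [8].
spec(A) ≈ [15.0, 1.0, -5.0] (distinct, 4 d.p.).
−28·(-5) / ((15)−(-5)) = 7 = ϑ(G).
= 7.00000… (decimal).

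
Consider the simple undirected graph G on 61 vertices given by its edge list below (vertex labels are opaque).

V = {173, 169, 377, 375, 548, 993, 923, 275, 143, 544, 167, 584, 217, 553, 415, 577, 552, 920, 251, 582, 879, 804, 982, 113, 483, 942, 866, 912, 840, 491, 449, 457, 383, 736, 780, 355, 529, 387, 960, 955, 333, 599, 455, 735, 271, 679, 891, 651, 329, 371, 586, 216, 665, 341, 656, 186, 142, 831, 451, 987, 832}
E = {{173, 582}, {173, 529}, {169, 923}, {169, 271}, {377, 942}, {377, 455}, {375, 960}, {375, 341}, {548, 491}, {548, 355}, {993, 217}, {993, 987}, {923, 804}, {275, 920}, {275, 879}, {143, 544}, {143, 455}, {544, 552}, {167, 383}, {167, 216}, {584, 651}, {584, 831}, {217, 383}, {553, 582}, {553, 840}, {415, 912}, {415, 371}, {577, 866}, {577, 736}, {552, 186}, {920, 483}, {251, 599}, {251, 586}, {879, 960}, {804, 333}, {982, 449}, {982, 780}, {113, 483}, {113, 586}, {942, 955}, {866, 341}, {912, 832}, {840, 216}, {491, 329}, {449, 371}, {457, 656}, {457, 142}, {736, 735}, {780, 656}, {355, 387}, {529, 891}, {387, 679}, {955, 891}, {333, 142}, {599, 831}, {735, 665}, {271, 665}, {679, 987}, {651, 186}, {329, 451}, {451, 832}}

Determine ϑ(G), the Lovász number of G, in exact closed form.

61*cos(pi/61)/(cos(pi/61) + 1)

deg(251) = 2; N(251) = {599, 586}.
N(891) = {529, 955}, |N(891)| = 2.
deg(879) = 2; N(879) = {275, 960}.
N(333) = {804, 142}, |N(333)| = 2.
Every vertex has degree 2 (N=61); the odd cycle C_{61}.
spec(A) ≈ [2.0, 1.9894, 1.9577, 1.9053, 1.8326, 1.7406, 1.6301, 1.5023, 1.3585, 1.2004, 1.0296, 0.8478, 0.6571, 0.4594, 0.2568, 0.0515, -0.1544, -0.3586, -0.559, -0.7535, -0.94, -1.1165, -1.2812, -1.4323, -1.5682, -1.6876, -1.789, -1.8714, -1.9341, -1.9762, -1.9973] (distinct, 4 d.p.).
λ_max=2, λ_min=-2*cos(pi/61); ϑ = −61·λ_min/(λ_max−λ_min) = 61*cos(pi/61)/(cos(pi/61) + 1).
Numerically 30.47976646.
30 ≤ 61*cos(pi/61)/(cos(pi/61) + 1) ≤ 31: both strict.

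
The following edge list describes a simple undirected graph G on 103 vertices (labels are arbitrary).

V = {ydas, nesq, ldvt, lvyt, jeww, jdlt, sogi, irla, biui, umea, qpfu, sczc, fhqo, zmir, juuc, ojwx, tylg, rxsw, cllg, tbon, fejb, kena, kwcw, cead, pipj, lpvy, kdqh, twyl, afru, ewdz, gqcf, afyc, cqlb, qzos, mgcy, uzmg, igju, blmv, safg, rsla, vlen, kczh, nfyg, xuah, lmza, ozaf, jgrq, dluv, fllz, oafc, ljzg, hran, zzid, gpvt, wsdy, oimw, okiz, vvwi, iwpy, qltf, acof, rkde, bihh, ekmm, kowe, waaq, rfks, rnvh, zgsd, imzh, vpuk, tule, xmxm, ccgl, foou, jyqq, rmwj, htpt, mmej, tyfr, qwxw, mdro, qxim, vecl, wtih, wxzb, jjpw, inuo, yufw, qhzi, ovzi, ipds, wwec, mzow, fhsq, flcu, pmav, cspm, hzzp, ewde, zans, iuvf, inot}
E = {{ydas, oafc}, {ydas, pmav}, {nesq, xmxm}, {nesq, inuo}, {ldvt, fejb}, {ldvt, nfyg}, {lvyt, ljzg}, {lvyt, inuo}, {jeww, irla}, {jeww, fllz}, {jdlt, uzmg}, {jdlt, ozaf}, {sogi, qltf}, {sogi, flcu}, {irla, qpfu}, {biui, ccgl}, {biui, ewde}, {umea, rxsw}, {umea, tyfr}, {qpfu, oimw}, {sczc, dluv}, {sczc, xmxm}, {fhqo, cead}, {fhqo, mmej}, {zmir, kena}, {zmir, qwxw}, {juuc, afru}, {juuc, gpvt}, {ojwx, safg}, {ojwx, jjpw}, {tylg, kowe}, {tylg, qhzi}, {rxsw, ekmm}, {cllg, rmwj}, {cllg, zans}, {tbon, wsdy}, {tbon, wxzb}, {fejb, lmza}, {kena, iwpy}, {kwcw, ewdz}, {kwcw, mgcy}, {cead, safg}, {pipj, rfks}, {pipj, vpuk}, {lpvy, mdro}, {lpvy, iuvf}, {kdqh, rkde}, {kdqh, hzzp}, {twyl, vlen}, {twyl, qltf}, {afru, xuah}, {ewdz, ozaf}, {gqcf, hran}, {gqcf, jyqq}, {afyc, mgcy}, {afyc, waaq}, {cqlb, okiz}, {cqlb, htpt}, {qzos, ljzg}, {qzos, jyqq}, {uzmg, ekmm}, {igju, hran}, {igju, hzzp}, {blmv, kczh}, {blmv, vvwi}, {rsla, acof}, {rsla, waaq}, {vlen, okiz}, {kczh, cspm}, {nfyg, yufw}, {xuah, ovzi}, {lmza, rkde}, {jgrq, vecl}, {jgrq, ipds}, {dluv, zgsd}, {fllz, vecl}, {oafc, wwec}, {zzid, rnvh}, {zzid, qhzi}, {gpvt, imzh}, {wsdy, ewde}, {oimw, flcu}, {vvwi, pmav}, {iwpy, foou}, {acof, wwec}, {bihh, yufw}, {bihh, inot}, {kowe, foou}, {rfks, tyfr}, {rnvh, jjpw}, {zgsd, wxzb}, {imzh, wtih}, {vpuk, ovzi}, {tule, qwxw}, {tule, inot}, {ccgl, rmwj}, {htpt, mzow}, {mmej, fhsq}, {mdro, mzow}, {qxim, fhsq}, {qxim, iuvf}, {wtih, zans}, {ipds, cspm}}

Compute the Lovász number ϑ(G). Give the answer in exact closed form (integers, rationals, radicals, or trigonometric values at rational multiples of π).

103*cos(pi/103)/(cos(pi/103) + 1)

Vertex cead has 2 neighbors: fhqo, safg.
deg(lvyt) = 2; N(lvyt) = {ljzg, inuo}.
N(foou) = {iwpy, kowe}, |N(foou)| = 2.
Vertex okiz has 2 neighbors: cqlb, vlen.
103-vertex 2-regular graph: this is C_{103}, the 103-cycle.
Distinct eigenvalues (to 6 d.p.): [2.0, 1.99628, 1.985134, 1.966602, 1.940755, 1.907689, 1.867525, 1.820414, 1.766531, 1.706077, 1.639275, 1.566376, 1.487649, 1.403389, 1.313908, 1.219538, 1.120632, 1.017558, 0.910698, 0.80045, 0.687224, 0.571442, 0.453534, 0.333938, 0.213101, 0.091471, -0.0305, -0.152357, -0.273647, -0.393919, -0.512726, -0.629626, -0.744183, -0.855972, -0.964576, -1.069593, -1.17063, -1.267312, -1.35928, -1.446192, -1.527723, -1.603572, -1.673454, -1.737112, -1.794307, -1.844828, -1.888485, -1.925117, -1.954588, -1.976787, -1.991633, -1.99907].
Lovász: ϑ = −103(-2*cos(pi/103))/(2+-(-1)*2*cos(pi/103)) = 103*cos(pi/103)/(cos(pi/103) + 1).
= 51.48802… (decimal).
Lovász sandwich 51 ≤ 103*cos(pi/103)/(cos(pi/103) + 1) ≤ 52: both strict.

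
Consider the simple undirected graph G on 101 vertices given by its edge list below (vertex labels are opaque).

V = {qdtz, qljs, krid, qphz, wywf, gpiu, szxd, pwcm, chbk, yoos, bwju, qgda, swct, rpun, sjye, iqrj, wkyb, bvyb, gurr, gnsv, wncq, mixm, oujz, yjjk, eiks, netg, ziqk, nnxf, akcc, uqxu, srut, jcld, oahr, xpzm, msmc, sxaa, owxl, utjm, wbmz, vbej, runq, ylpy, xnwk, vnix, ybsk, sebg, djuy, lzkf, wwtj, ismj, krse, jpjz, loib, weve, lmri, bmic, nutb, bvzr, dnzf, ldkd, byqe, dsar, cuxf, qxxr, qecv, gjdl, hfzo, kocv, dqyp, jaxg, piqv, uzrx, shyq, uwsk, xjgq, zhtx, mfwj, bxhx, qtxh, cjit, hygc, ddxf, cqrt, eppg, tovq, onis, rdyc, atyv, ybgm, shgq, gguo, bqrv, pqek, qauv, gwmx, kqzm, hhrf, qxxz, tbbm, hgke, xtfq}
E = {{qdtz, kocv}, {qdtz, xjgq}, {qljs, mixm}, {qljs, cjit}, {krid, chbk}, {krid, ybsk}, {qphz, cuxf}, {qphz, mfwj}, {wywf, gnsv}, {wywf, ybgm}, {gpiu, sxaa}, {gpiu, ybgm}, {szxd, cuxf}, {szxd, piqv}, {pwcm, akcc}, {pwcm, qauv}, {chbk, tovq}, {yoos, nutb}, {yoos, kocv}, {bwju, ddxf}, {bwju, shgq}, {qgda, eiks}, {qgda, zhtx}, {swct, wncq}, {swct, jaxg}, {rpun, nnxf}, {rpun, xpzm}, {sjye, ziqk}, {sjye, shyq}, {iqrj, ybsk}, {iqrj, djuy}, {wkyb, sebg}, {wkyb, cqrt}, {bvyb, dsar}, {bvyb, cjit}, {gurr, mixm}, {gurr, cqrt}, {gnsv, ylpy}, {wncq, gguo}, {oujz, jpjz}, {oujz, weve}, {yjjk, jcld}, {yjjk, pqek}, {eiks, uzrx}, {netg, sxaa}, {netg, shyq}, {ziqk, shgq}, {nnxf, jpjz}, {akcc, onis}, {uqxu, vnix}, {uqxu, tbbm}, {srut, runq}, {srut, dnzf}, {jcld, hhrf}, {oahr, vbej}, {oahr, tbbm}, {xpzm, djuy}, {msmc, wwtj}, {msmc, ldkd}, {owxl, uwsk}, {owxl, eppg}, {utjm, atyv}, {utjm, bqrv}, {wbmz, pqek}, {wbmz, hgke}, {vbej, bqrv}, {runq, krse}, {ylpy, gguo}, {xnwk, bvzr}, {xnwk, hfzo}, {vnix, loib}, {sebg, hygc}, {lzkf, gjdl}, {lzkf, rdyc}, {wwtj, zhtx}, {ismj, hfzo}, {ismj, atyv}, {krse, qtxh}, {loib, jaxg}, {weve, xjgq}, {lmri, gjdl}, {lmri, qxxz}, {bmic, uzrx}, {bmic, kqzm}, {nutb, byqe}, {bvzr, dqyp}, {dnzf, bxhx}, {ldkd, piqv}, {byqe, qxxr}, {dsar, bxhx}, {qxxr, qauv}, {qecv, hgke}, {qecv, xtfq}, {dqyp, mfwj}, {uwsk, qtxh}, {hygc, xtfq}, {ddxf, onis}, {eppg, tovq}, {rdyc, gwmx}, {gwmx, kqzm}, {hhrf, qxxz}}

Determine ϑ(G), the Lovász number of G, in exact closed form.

101*cos(pi/101)/(cos(pi/101) + 1)

deg(hhrf) = 2; N(hhrf) = {jcld, qxxz}.
N(vnix) = {uqxu, loib}, |N(vnix)| = 2.
Vertex utjm has 2 neighbors: atyv, bqrv.
N(kocv) = {qdtz, yoos}, |N(kocv)| = 2.
G on 101 vertices is 2-regular; connected 2-regular on 101 ⇒ C_{101}.
Distinct eigenvalues (to 5 d.p.): [2.0, 1.99613, 1.98454, 1.96527, 1.9384, 1.90403, 1.86229, 1.81335, 1.75739, 1.69463, 1.62532, 1.54971, 1.46812, 1.38084, 1.28822, 1.19062, 1.08841, 0.98199, 0.87177, 0.75818, 0.64165, 0.52264, 0.40161, 0.27903, 0.15537, 0.0311, -0.09328, -0.2173, -0.34049, -0.46235, -0.58243, -0.70025, -0.81537, -0.92733, -1.0357, -1.14006, -1.24002, -1.33518, -1.42517, -1.50965, -1.58828, -1.66078, -1.72684, -1.78623, -1.83871, -1.88407, -1.92214, -1.95278, -1.97586, -1.9913, -1.99903].
ϑ = −N·λ_min/(λ_max−λ_min) = −101·(-2*cos(pi/101))/(2−(-2*cos(pi/101))) = 101*cos(pi/101)/(cos(pi/101) + 1).
≈ 50.487783 (to 6 d.p.).
50 ≤ 101*cos(pi/101)/(cos(pi/101) + 1) ≤ 51: both strict.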